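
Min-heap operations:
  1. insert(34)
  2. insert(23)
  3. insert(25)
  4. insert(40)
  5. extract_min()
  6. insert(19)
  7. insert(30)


insert(34) -> [34]
insert(23) -> [23, 34]
insert(25) -> [23, 34, 25]
insert(40) -> [23, 34, 25, 40]
extract_min()->23, [25, 34, 40]
insert(19) -> [19, 25, 40, 34]
insert(30) -> [19, 25, 40, 34, 30]

Final heap: [19, 25, 40, 34, 30]


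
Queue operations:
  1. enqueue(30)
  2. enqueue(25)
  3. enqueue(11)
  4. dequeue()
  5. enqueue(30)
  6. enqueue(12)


enqueue(30) -> [30]
enqueue(25) -> [30, 25]
enqueue(11) -> [30, 25, 11]
dequeue()->30, [25, 11]
enqueue(30) -> [25, 11, 30]
enqueue(12) -> [25, 11, 30, 12]

Final queue: [25, 11, 30, 12]


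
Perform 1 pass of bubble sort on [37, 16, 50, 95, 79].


Initial: [37, 16, 50, 95, 79]
Pass 1: [16, 37, 50, 79, 95] (2 swaps)

After 1 pass: [16, 37, 50, 79, 95]


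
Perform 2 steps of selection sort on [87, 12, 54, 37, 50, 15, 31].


Initial: [87, 12, 54, 37, 50, 15, 31]
Step 1: min=12 at 1
  Swap: [12, 87, 54, 37, 50, 15, 31]
Step 2: min=15 at 5
  Swap: [12, 15, 54, 37, 50, 87, 31]

After 2 steps: [12, 15, 54, 37, 50, 87, 31]


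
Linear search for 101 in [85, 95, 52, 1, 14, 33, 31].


i=0: 85!=101
i=1: 95!=101
i=2: 52!=101
i=3: 1!=101
i=4: 14!=101
i=5: 33!=101
i=6: 31!=101

Not found, 7 comps


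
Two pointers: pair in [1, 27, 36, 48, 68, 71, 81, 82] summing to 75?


lo=0(1)+hi=7(82)=83
lo=0(1)+hi=6(81)=82
lo=0(1)+hi=5(71)=72
lo=1(27)+hi=5(71)=98
lo=1(27)+hi=4(68)=95
lo=1(27)+hi=3(48)=75

Yes: 27+48=75


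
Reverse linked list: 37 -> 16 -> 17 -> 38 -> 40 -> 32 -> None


Step 1: curr=37, set curr.next=prev(None) | reversed so far: 37
Step 2: curr=16, set curr.next=prev(37) | reversed so far: 16 -> 37
Step 3: curr=17, set curr.next=prev(16) | reversed so far: 17 -> 16 -> 37
Step 4: curr=38, set curr.next=prev(17) | reversed so far: 38 -> 17 -> 16 -> 37
Step 5: curr=40, set curr.next=prev(38) | reversed so far: 40 -> 38 -> 17 -> 16 -> 37
Step 6: curr=32, set curr.next=prev(40) | reversed so far: 32 -> 40 -> 38 -> 17 -> 16 -> 37

32 -> 40 -> 38 -> 17 -> 16 -> 37 -> None


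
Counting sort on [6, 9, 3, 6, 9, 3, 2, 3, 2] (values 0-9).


Input: [6, 9, 3, 6, 9, 3, 2, 3, 2]
Counts: [0, 0, 2, 3, 0, 0, 2, 0, 0, 2]

Sorted: [2, 2, 3, 3, 3, 6, 6, 9, 9]


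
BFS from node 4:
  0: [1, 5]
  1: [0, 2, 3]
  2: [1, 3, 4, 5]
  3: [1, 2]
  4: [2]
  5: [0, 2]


Visit 4, enqueue [2]
Visit 2, enqueue [1, 3, 5]
Visit 1, enqueue [0]
Visit 3, enqueue []
Visit 5, enqueue []
Visit 0, enqueue []

BFS order: [4, 2, 1, 3, 5, 0]


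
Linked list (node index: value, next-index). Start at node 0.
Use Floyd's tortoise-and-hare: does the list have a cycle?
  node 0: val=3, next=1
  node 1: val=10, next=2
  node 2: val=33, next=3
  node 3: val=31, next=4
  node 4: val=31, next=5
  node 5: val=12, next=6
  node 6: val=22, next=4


Floyd's tortoise (slow, +1) and hare (fast, +2):
  init: slow=0, fast=0
  step 1: slow=1, fast=2
  step 2: slow=2, fast=4
  step 3: slow=3, fast=6
  step 4: slow=4, fast=5
  step 5: slow=5, fast=4
  step 6: slow=6, fast=6
  slow == fast at node 6: cycle detected

Cycle: yes


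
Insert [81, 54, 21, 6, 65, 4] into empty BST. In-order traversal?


Insert 81: root
Insert 54: L from 81
Insert 21: L from 81 -> L from 54
Insert 6: L from 81 -> L from 54 -> L from 21
Insert 65: L from 81 -> R from 54
Insert 4: L from 81 -> L from 54 -> L from 21 -> L from 6

In-order: [4, 6, 21, 54, 65, 81]


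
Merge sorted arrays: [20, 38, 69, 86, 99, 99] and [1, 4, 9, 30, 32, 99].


Take 1 from B
Take 4 from B
Take 9 from B
Take 20 from A
Take 30 from B
Take 32 from B
Take 38 from A
Take 69 from A
Take 86 from A
Take 99 from A
Take 99 from A

Merged: [1, 4, 9, 20, 30, 32, 38, 69, 86, 99, 99, 99]


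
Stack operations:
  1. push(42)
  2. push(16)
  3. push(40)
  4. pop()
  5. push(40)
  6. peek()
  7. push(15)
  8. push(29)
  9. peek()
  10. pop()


push(42) -> [42]
push(16) -> [42, 16]
push(40) -> [42, 16, 40]
pop()->40, [42, 16]
push(40) -> [42, 16, 40]
peek()->40
push(15) -> [42, 16, 40, 15]
push(29) -> [42, 16, 40, 15, 29]
peek()->29
pop()->29, [42, 16, 40, 15]

Final stack: [42, 16, 40, 15]


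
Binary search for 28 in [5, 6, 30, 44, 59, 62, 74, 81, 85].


Step 1: lo=0, hi=8, mid=4, val=59
Step 2: lo=0, hi=3, mid=1, val=6
Step 3: lo=2, hi=3, mid=2, val=30

Not found


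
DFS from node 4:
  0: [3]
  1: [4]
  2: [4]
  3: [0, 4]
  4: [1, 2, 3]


Visit 4, push [3, 2, 1]
Visit 1, push []
Visit 2, push []
Visit 3, push [0]
Visit 0, push []

DFS order: [4, 1, 2, 3, 0]


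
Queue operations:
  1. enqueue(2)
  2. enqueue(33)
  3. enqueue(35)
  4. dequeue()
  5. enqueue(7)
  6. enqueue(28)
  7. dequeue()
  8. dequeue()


enqueue(2) -> [2]
enqueue(33) -> [2, 33]
enqueue(35) -> [2, 33, 35]
dequeue()->2, [33, 35]
enqueue(7) -> [33, 35, 7]
enqueue(28) -> [33, 35, 7, 28]
dequeue()->33, [35, 7, 28]
dequeue()->35, [7, 28]

Final queue: [7, 28]


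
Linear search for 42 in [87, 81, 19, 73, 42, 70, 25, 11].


i=0: 87!=42
i=1: 81!=42
i=2: 19!=42
i=3: 73!=42
i=4: 42==42 found!

Found at 4, 5 comps


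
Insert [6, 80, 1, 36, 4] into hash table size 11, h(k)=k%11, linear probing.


Insert 6: h=6 -> slot 6
Insert 80: h=3 -> slot 3
Insert 1: h=1 -> slot 1
Insert 36: h=3, 1 probes -> slot 4
Insert 4: h=4, 1 probes -> slot 5

Table: [None, 1, None, 80, 36, 4, 6, None, None, None, None]


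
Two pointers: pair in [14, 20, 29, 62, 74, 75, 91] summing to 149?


lo=0(14)+hi=6(91)=105
lo=1(20)+hi=6(91)=111
lo=2(29)+hi=6(91)=120
lo=3(62)+hi=6(91)=153
lo=3(62)+hi=5(75)=137
lo=4(74)+hi=5(75)=149

Yes: 74+75=149


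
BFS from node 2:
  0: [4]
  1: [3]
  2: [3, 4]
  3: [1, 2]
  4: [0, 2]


Visit 2, enqueue [3, 4]
Visit 3, enqueue [1]
Visit 4, enqueue [0]
Visit 1, enqueue []
Visit 0, enqueue []

BFS order: [2, 3, 4, 1, 0]


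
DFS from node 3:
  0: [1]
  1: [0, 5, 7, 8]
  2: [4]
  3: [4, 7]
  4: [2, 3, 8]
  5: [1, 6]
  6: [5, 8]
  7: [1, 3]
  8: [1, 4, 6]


Visit 3, push [7, 4]
Visit 4, push [8, 2]
Visit 2, push []
Visit 8, push [6, 1]
Visit 1, push [7, 5, 0]
Visit 0, push []
Visit 5, push [6]
Visit 6, push []
Visit 7, push []

DFS order: [3, 4, 2, 8, 1, 0, 5, 6, 7]


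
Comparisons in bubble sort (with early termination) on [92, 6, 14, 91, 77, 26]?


Algorithm: bubble sort (with early termination)
Input: [92, 6, 14, 91, 77, 26]
Sorted: [6, 14, 26, 77, 91, 92]

14


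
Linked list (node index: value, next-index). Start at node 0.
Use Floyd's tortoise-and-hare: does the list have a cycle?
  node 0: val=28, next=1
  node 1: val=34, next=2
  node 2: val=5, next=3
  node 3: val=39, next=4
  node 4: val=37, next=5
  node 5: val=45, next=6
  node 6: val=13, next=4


Floyd's tortoise (slow, +1) and hare (fast, +2):
  init: slow=0, fast=0
  step 1: slow=1, fast=2
  step 2: slow=2, fast=4
  step 3: slow=3, fast=6
  step 4: slow=4, fast=5
  step 5: slow=5, fast=4
  step 6: slow=6, fast=6
  slow == fast at node 6: cycle detected

Cycle: yes


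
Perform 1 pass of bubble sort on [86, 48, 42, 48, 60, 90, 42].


Initial: [86, 48, 42, 48, 60, 90, 42]
Pass 1: [48, 42, 48, 60, 86, 42, 90] (5 swaps)

After 1 pass: [48, 42, 48, 60, 86, 42, 90]


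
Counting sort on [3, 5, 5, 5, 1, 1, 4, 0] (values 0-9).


Input: [3, 5, 5, 5, 1, 1, 4, 0]
Counts: [1, 2, 0, 1, 1, 3, 0, 0, 0, 0]

Sorted: [0, 1, 1, 3, 4, 5, 5, 5]


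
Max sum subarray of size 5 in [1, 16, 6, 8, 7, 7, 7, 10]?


[0:5]: 38
[1:6]: 44
[2:7]: 35
[3:8]: 39

Max: 44 at [1:6]


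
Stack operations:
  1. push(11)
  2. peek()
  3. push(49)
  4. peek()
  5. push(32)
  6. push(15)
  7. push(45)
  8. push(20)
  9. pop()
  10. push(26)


push(11) -> [11]
peek()->11
push(49) -> [11, 49]
peek()->49
push(32) -> [11, 49, 32]
push(15) -> [11, 49, 32, 15]
push(45) -> [11, 49, 32, 15, 45]
push(20) -> [11, 49, 32, 15, 45, 20]
pop()->20, [11, 49, 32, 15, 45]
push(26) -> [11, 49, 32, 15, 45, 26]

Final stack: [11, 49, 32, 15, 45, 26]


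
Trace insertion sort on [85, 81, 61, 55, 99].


Initial: [85, 81, 61, 55, 99]
Insert 81: [81, 85, 61, 55, 99]
Insert 61: [61, 81, 85, 55, 99]
Insert 55: [55, 61, 81, 85, 99]
Insert 99: [55, 61, 81, 85, 99]

Sorted: [55, 61, 81, 85, 99]


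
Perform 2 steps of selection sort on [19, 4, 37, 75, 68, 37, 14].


Initial: [19, 4, 37, 75, 68, 37, 14]
Step 1: min=4 at 1
  Swap: [4, 19, 37, 75, 68, 37, 14]
Step 2: min=14 at 6
  Swap: [4, 14, 37, 75, 68, 37, 19]

After 2 steps: [4, 14, 37, 75, 68, 37, 19]


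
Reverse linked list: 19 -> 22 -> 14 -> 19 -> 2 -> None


Step 1: curr=19, set curr.next=prev(None) | reversed so far: 19
Step 2: curr=22, set curr.next=prev(19) | reversed so far: 22 -> 19
Step 3: curr=14, set curr.next=prev(22) | reversed so far: 14 -> 22 -> 19
Step 4: curr=19, set curr.next=prev(14) | reversed so far: 19 -> 14 -> 22 -> 19
Step 5: curr=2, set curr.next=prev(19) | reversed so far: 2 -> 19 -> 14 -> 22 -> 19

2 -> 19 -> 14 -> 22 -> 19 -> None


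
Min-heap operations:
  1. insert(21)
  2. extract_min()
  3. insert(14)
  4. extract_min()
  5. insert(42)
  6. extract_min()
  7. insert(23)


insert(21) -> [21]
extract_min()->21, []
insert(14) -> [14]
extract_min()->14, []
insert(42) -> [42]
extract_min()->42, []
insert(23) -> [23]

Final heap: [23]


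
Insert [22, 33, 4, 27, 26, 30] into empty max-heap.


Insert 22: [22]
Insert 33: [33, 22]
Insert 4: [33, 22, 4]
Insert 27: [33, 27, 4, 22]
Insert 26: [33, 27, 4, 22, 26]
Insert 30: [33, 27, 30, 22, 26, 4]

Final heap: [33, 27, 30, 22, 26, 4]


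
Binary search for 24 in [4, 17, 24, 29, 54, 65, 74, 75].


Step 1: lo=0, hi=7, mid=3, val=29
Step 2: lo=0, hi=2, mid=1, val=17
Step 3: lo=2, hi=2, mid=2, val=24

Found at index 2


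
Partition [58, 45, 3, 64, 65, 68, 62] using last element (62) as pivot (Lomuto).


Pivot: 62
  58 <= 62: advance i (no swap)
  45 <= 62: advance i (no swap)
  3 <= 62: advance i (no swap)
Place pivot at 3: [58, 45, 3, 62, 65, 68, 64]

Partitioned: [58, 45, 3, 62, 65, 68, 64]


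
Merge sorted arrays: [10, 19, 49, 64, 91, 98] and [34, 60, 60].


Take 10 from A
Take 19 from A
Take 34 from B
Take 49 from A
Take 60 from B
Take 60 from B

Merged: [10, 19, 34, 49, 60, 60, 64, 91, 98]


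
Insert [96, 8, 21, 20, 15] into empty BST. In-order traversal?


Insert 96: root
Insert 8: L from 96
Insert 21: L from 96 -> R from 8
Insert 20: L from 96 -> R from 8 -> L from 21
Insert 15: L from 96 -> R from 8 -> L from 21 -> L from 20

In-order: [8, 15, 20, 21, 96]


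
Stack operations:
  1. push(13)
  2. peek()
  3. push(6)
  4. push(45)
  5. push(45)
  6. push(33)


push(13) -> [13]
peek()->13
push(6) -> [13, 6]
push(45) -> [13, 6, 45]
push(45) -> [13, 6, 45, 45]
push(33) -> [13, 6, 45, 45, 33]

Final stack: [13, 6, 45, 45, 33]


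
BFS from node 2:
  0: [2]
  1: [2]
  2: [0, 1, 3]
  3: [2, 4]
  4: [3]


Visit 2, enqueue [0, 1, 3]
Visit 0, enqueue []
Visit 1, enqueue []
Visit 3, enqueue [4]
Visit 4, enqueue []

BFS order: [2, 0, 1, 3, 4]


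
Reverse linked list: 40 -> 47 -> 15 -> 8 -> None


Step 1: curr=40, set curr.next=prev(None) | reversed so far: 40
Step 2: curr=47, set curr.next=prev(40) | reversed so far: 47 -> 40
Step 3: curr=15, set curr.next=prev(47) | reversed so far: 15 -> 47 -> 40
Step 4: curr=8, set curr.next=prev(15) | reversed so far: 8 -> 15 -> 47 -> 40

8 -> 15 -> 47 -> 40 -> None


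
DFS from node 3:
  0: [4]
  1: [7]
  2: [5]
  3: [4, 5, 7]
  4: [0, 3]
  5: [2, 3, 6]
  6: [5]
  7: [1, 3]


Visit 3, push [7, 5, 4]
Visit 4, push [0]
Visit 0, push []
Visit 5, push [6, 2]
Visit 2, push []
Visit 6, push []
Visit 7, push [1]
Visit 1, push []

DFS order: [3, 4, 0, 5, 2, 6, 7, 1]


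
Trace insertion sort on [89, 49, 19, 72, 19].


Initial: [89, 49, 19, 72, 19]
Insert 49: [49, 89, 19, 72, 19]
Insert 19: [19, 49, 89, 72, 19]
Insert 72: [19, 49, 72, 89, 19]
Insert 19: [19, 19, 49, 72, 89]

Sorted: [19, 19, 49, 72, 89]


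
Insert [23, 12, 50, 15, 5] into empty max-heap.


Insert 23: [23]
Insert 12: [23, 12]
Insert 50: [50, 12, 23]
Insert 15: [50, 15, 23, 12]
Insert 5: [50, 15, 23, 12, 5]

Final heap: [50, 15, 23, 12, 5]


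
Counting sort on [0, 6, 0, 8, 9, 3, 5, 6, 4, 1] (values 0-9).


Input: [0, 6, 0, 8, 9, 3, 5, 6, 4, 1]
Counts: [2, 1, 0, 1, 1, 1, 2, 0, 1, 1]

Sorted: [0, 0, 1, 3, 4, 5, 6, 6, 8, 9]


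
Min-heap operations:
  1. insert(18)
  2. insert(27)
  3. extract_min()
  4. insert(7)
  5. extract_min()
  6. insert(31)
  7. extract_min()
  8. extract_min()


insert(18) -> [18]
insert(27) -> [18, 27]
extract_min()->18, [27]
insert(7) -> [7, 27]
extract_min()->7, [27]
insert(31) -> [27, 31]
extract_min()->27, [31]
extract_min()->31, []

Final heap: []


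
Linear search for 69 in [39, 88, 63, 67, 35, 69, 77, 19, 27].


i=0: 39!=69
i=1: 88!=69
i=2: 63!=69
i=3: 67!=69
i=4: 35!=69
i=5: 69==69 found!

Found at 5, 6 comps


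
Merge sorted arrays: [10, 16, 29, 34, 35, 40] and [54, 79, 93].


Take 10 from A
Take 16 from A
Take 29 from A
Take 34 from A
Take 35 from A
Take 40 from A

Merged: [10, 16, 29, 34, 35, 40, 54, 79, 93]


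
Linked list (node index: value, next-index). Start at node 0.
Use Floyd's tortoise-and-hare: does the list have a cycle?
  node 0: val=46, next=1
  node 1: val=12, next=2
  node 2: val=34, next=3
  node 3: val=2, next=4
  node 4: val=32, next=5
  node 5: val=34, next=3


Floyd's tortoise (slow, +1) and hare (fast, +2):
  init: slow=0, fast=0
  step 1: slow=1, fast=2
  step 2: slow=2, fast=4
  step 3: slow=3, fast=3
  slow == fast at node 3: cycle detected

Cycle: yes


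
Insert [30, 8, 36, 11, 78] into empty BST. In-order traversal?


Insert 30: root
Insert 8: L from 30
Insert 36: R from 30
Insert 11: L from 30 -> R from 8
Insert 78: R from 30 -> R from 36

In-order: [8, 11, 30, 36, 78]


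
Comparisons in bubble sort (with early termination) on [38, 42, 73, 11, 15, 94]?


Algorithm: bubble sort (with early termination)
Input: [38, 42, 73, 11, 15, 94]
Sorted: [11, 15, 38, 42, 73, 94]

14


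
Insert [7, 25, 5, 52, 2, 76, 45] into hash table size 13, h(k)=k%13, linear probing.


Insert 7: h=7 -> slot 7
Insert 25: h=12 -> slot 12
Insert 5: h=5 -> slot 5
Insert 52: h=0 -> slot 0
Insert 2: h=2 -> slot 2
Insert 76: h=11 -> slot 11
Insert 45: h=6 -> slot 6

Table: [52, None, 2, None, None, 5, 45, 7, None, None, None, 76, 25]


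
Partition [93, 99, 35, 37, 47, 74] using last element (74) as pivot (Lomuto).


Pivot: 74
  35 <= 74: swap -> [35, 99, 93, 37, 47, 74]
  37 <= 74: swap -> [35, 37, 93, 99, 47, 74]
  47 <= 74: swap -> [35, 37, 47, 99, 93, 74]
Place pivot at 3: [35, 37, 47, 74, 93, 99]

Partitioned: [35, 37, 47, 74, 93, 99]


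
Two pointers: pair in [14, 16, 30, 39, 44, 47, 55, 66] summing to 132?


lo=0(14)+hi=7(66)=80
lo=1(16)+hi=7(66)=82
lo=2(30)+hi=7(66)=96
lo=3(39)+hi=7(66)=105
lo=4(44)+hi=7(66)=110
lo=5(47)+hi=7(66)=113
lo=6(55)+hi=7(66)=121

No pair found


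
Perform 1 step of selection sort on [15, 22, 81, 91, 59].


Initial: [15, 22, 81, 91, 59]
Step 1: min=15 at 0
  Swap: [15, 22, 81, 91, 59]

After 1 step: [15, 22, 81, 91, 59]


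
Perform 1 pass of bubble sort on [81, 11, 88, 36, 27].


Initial: [81, 11, 88, 36, 27]
Pass 1: [11, 81, 36, 27, 88] (3 swaps)

After 1 pass: [11, 81, 36, 27, 88]


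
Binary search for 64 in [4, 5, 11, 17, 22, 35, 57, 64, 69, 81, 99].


Step 1: lo=0, hi=10, mid=5, val=35
Step 2: lo=6, hi=10, mid=8, val=69
Step 3: lo=6, hi=7, mid=6, val=57
Step 4: lo=7, hi=7, mid=7, val=64

Found at index 7


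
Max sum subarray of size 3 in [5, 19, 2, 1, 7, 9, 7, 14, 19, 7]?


[0:3]: 26
[1:4]: 22
[2:5]: 10
[3:6]: 17
[4:7]: 23
[5:8]: 30
[6:9]: 40
[7:10]: 40

Max: 40 at [6:9]


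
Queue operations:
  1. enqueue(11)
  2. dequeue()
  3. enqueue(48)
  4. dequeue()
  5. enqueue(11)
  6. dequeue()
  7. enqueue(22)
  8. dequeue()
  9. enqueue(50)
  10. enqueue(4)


enqueue(11) -> [11]
dequeue()->11, []
enqueue(48) -> [48]
dequeue()->48, []
enqueue(11) -> [11]
dequeue()->11, []
enqueue(22) -> [22]
dequeue()->22, []
enqueue(50) -> [50]
enqueue(4) -> [50, 4]

Final queue: [50, 4]


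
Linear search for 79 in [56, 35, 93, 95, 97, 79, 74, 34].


i=0: 56!=79
i=1: 35!=79
i=2: 93!=79
i=3: 95!=79
i=4: 97!=79
i=5: 79==79 found!

Found at 5, 6 comps


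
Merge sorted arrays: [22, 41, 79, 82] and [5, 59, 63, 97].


Take 5 from B
Take 22 from A
Take 41 from A
Take 59 from B
Take 63 from B
Take 79 from A
Take 82 from A

Merged: [5, 22, 41, 59, 63, 79, 82, 97]


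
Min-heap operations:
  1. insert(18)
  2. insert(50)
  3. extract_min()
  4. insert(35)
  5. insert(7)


insert(18) -> [18]
insert(50) -> [18, 50]
extract_min()->18, [50]
insert(35) -> [35, 50]
insert(7) -> [7, 50, 35]

Final heap: [7, 50, 35]


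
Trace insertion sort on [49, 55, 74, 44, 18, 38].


Initial: [49, 55, 74, 44, 18, 38]
Insert 55: [49, 55, 74, 44, 18, 38]
Insert 74: [49, 55, 74, 44, 18, 38]
Insert 44: [44, 49, 55, 74, 18, 38]
Insert 18: [18, 44, 49, 55, 74, 38]
Insert 38: [18, 38, 44, 49, 55, 74]

Sorted: [18, 38, 44, 49, 55, 74]


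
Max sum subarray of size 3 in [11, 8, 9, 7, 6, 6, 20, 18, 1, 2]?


[0:3]: 28
[1:4]: 24
[2:5]: 22
[3:6]: 19
[4:7]: 32
[5:8]: 44
[6:9]: 39
[7:10]: 21

Max: 44 at [5:8]


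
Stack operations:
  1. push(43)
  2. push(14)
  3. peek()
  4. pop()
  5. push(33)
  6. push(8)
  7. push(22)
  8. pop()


push(43) -> [43]
push(14) -> [43, 14]
peek()->14
pop()->14, [43]
push(33) -> [43, 33]
push(8) -> [43, 33, 8]
push(22) -> [43, 33, 8, 22]
pop()->22, [43, 33, 8]

Final stack: [43, 33, 8]


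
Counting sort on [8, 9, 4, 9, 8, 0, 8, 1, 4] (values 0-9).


Input: [8, 9, 4, 9, 8, 0, 8, 1, 4]
Counts: [1, 1, 0, 0, 2, 0, 0, 0, 3, 2]

Sorted: [0, 1, 4, 4, 8, 8, 8, 9, 9]


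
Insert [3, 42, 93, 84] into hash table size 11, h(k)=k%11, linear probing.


Insert 3: h=3 -> slot 3
Insert 42: h=9 -> slot 9
Insert 93: h=5 -> slot 5
Insert 84: h=7 -> slot 7

Table: [None, None, None, 3, None, 93, None, 84, None, 42, None]


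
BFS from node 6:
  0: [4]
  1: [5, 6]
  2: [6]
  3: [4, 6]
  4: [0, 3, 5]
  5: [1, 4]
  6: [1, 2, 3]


Visit 6, enqueue [1, 2, 3]
Visit 1, enqueue [5]
Visit 2, enqueue []
Visit 3, enqueue [4]
Visit 5, enqueue []
Visit 4, enqueue [0]
Visit 0, enqueue []

BFS order: [6, 1, 2, 3, 5, 4, 0]


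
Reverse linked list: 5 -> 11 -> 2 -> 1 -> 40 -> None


Step 1: curr=5, set curr.next=prev(None) | reversed so far: 5
Step 2: curr=11, set curr.next=prev(5) | reversed so far: 11 -> 5
Step 3: curr=2, set curr.next=prev(11) | reversed so far: 2 -> 11 -> 5
Step 4: curr=1, set curr.next=prev(2) | reversed so far: 1 -> 2 -> 11 -> 5
Step 5: curr=40, set curr.next=prev(1) | reversed so far: 40 -> 1 -> 2 -> 11 -> 5

40 -> 1 -> 2 -> 11 -> 5 -> None


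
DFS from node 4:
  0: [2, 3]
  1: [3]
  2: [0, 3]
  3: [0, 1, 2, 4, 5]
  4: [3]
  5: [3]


Visit 4, push [3]
Visit 3, push [5, 2, 1, 0]
Visit 0, push [2]
Visit 2, push []
Visit 1, push []
Visit 5, push []

DFS order: [4, 3, 0, 2, 1, 5]


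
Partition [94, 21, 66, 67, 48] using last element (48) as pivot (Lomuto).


Pivot: 48
  21 <= 48: swap -> [21, 94, 66, 67, 48]
Place pivot at 1: [21, 48, 66, 67, 94]

Partitioned: [21, 48, 66, 67, 94]


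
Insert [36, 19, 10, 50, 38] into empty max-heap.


Insert 36: [36]
Insert 19: [36, 19]
Insert 10: [36, 19, 10]
Insert 50: [50, 36, 10, 19]
Insert 38: [50, 38, 10, 19, 36]

Final heap: [50, 38, 10, 19, 36]


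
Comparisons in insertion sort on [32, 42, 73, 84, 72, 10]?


Algorithm: insertion sort
Input: [32, 42, 73, 84, 72, 10]
Sorted: [10, 32, 42, 72, 73, 84]

11


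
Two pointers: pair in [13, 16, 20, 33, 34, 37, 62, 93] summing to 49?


lo=0(13)+hi=7(93)=106
lo=0(13)+hi=6(62)=75
lo=0(13)+hi=5(37)=50
lo=0(13)+hi=4(34)=47
lo=1(16)+hi=4(34)=50
lo=1(16)+hi=3(33)=49

Yes: 16+33=49


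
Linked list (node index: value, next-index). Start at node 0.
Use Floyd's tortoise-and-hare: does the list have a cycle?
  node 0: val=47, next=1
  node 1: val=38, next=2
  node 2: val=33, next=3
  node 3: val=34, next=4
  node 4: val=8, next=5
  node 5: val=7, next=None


Floyd's tortoise (slow, +1) and hare (fast, +2):
  init: slow=0, fast=0
  step 1: slow=1, fast=2
  step 2: slow=2, fast=4
  step 3: fast 4->5->None, no cycle

Cycle: no


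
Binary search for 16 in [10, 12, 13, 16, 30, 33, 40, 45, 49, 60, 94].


Step 1: lo=0, hi=10, mid=5, val=33
Step 2: lo=0, hi=4, mid=2, val=13
Step 3: lo=3, hi=4, mid=3, val=16

Found at index 3


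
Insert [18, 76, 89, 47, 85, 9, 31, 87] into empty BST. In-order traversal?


Insert 18: root
Insert 76: R from 18
Insert 89: R from 18 -> R from 76
Insert 47: R from 18 -> L from 76
Insert 85: R from 18 -> R from 76 -> L from 89
Insert 9: L from 18
Insert 31: R from 18 -> L from 76 -> L from 47
Insert 87: R from 18 -> R from 76 -> L from 89 -> R from 85

In-order: [9, 18, 31, 47, 76, 85, 87, 89]


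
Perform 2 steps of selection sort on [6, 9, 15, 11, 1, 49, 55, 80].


Initial: [6, 9, 15, 11, 1, 49, 55, 80]
Step 1: min=1 at 4
  Swap: [1, 9, 15, 11, 6, 49, 55, 80]
Step 2: min=6 at 4
  Swap: [1, 6, 15, 11, 9, 49, 55, 80]

After 2 steps: [1, 6, 15, 11, 9, 49, 55, 80]


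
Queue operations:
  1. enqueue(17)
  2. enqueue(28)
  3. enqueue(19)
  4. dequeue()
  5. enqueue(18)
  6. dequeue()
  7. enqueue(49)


enqueue(17) -> [17]
enqueue(28) -> [17, 28]
enqueue(19) -> [17, 28, 19]
dequeue()->17, [28, 19]
enqueue(18) -> [28, 19, 18]
dequeue()->28, [19, 18]
enqueue(49) -> [19, 18, 49]

Final queue: [19, 18, 49]


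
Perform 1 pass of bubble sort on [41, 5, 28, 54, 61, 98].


Initial: [41, 5, 28, 54, 61, 98]
Pass 1: [5, 28, 41, 54, 61, 98] (2 swaps)

After 1 pass: [5, 28, 41, 54, 61, 98]


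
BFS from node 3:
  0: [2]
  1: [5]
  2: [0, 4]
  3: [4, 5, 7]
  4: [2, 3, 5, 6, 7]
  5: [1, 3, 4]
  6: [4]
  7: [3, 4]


Visit 3, enqueue [4, 5, 7]
Visit 4, enqueue [2, 6]
Visit 5, enqueue [1]
Visit 7, enqueue []
Visit 2, enqueue [0]
Visit 6, enqueue []
Visit 1, enqueue []
Visit 0, enqueue []

BFS order: [3, 4, 5, 7, 2, 6, 1, 0]


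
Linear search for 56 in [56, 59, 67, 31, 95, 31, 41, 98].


i=0: 56==56 found!

Found at 0, 1 comps


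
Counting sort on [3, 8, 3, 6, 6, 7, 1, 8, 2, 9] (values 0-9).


Input: [3, 8, 3, 6, 6, 7, 1, 8, 2, 9]
Counts: [0, 1, 1, 2, 0, 0, 2, 1, 2, 1]

Sorted: [1, 2, 3, 3, 6, 6, 7, 8, 8, 9]


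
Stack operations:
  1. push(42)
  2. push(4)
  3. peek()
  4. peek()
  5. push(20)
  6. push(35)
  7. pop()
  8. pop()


push(42) -> [42]
push(4) -> [42, 4]
peek()->4
peek()->4
push(20) -> [42, 4, 20]
push(35) -> [42, 4, 20, 35]
pop()->35, [42, 4, 20]
pop()->20, [42, 4]

Final stack: [42, 4]


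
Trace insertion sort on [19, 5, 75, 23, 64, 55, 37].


Initial: [19, 5, 75, 23, 64, 55, 37]
Insert 5: [5, 19, 75, 23, 64, 55, 37]
Insert 75: [5, 19, 75, 23, 64, 55, 37]
Insert 23: [5, 19, 23, 75, 64, 55, 37]
Insert 64: [5, 19, 23, 64, 75, 55, 37]
Insert 55: [5, 19, 23, 55, 64, 75, 37]
Insert 37: [5, 19, 23, 37, 55, 64, 75]

Sorted: [5, 19, 23, 37, 55, 64, 75]


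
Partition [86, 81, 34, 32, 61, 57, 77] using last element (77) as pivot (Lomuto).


Pivot: 77
  34 <= 77: swap -> [34, 81, 86, 32, 61, 57, 77]
  32 <= 77: swap -> [34, 32, 86, 81, 61, 57, 77]
  61 <= 77: swap -> [34, 32, 61, 81, 86, 57, 77]
  57 <= 77: swap -> [34, 32, 61, 57, 86, 81, 77]
Place pivot at 4: [34, 32, 61, 57, 77, 81, 86]

Partitioned: [34, 32, 61, 57, 77, 81, 86]


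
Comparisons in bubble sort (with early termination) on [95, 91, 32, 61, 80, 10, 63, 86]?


Algorithm: bubble sort (with early termination)
Input: [95, 91, 32, 61, 80, 10, 63, 86]
Sorted: [10, 32, 61, 63, 80, 86, 91, 95]

27


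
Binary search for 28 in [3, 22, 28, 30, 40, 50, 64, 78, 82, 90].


Step 1: lo=0, hi=9, mid=4, val=40
Step 2: lo=0, hi=3, mid=1, val=22
Step 3: lo=2, hi=3, mid=2, val=28

Found at index 2


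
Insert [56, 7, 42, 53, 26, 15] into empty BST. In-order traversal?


Insert 56: root
Insert 7: L from 56
Insert 42: L from 56 -> R from 7
Insert 53: L from 56 -> R from 7 -> R from 42
Insert 26: L from 56 -> R from 7 -> L from 42
Insert 15: L from 56 -> R from 7 -> L from 42 -> L from 26

In-order: [7, 15, 26, 42, 53, 56]


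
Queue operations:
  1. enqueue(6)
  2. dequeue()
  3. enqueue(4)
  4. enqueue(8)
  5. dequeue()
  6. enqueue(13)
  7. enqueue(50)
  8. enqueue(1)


enqueue(6) -> [6]
dequeue()->6, []
enqueue(4) -> [4]
enqueue(8) -> [4, 8]
dequeue()->4, [8]
enqueue(13) -> [8, 13]
enqueue(50) -> [8, 13, 50]
enqueue(1) -> [8, 13, 50, 1]

Final queue: [8, 13, 50, 1]


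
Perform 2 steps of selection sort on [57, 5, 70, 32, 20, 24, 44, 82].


Initial: [57, 5, 70, 32, 20, 24, 44, 82]
Step 1: min=5 at 1
  Swap: [5, 57, 70, 32, 20, 24, 44, 82]
Step 2: min=20 at 4
  Swap: [5, 20, 70, 32, 57, 24, 44, 82]

After 2 steps: [5, 20, 70, 32, 57, 24, 44, 82]


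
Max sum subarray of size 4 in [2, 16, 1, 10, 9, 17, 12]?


[0:4]: 29
[1:5]: 36
[2:6]: 37
[3:7]: 48

Max: 48 at [3:7]


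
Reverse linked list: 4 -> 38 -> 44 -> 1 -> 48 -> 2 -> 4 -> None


Step 1: curr=4, set curr.next=prev(None) | reversed so far: 4
Step 2: curr=38, set curr.next=prev(4) | reversed so far: 38 -> 4
Step 3: curr=44, set curr.next=prev(38) | reversed so far: 44 -> 38 -> 4
Step 4: curr=1, set curr.next=prev(44) | reversed so far: 1 -> 44 -> 38 -> 4
Step 5: curr=48, set curr.next=prev(1) | reversed so far: 48 -> 1 -> 44 -> 38 -> 4
Step 6: curr=2, set curr.next=prev(48) | reversed so far: 2 -> 48 -> 1 -> 44 -> 38 -> 4
Step 7: curr=4, set curr.next=prev(2) | reversed so far: 4 -> 2 -> 48 -> 1 -> 44 -> 38 -> 4

4 -> 2 -> 48 -> 1 -> 44 -> 38 -> 4 -> None


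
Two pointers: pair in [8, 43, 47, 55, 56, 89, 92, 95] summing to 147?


lo=0(8)+hi=7(95)=103
lo=1(43)+hi=7(95)=138
lo=2(47)+hi=7(95)=142
lo=3(55)+hi=7(95)=150
lo=3(55)+hi=6(92)=147

Yes: 55+92=147


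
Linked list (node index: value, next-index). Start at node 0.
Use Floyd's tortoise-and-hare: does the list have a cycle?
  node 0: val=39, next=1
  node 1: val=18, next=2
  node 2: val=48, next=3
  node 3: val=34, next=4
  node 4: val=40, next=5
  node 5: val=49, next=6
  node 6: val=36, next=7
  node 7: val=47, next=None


Floyd's tortoise (slow, +1) and hare (fast, +2):
  init: slow=0, fast=0
  step 1: slow=1, fast=2
  step 2: slow=2, fast=4
  step 3: slow=3, fast=6
  step 4: fast 6->7->None, no cycle

Cycle: no


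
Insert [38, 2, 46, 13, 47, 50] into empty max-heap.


Insert 38: [38]
Insert 2: [38, 2]
Insert 46: [46, 2, 38]
Insert 13: [46, 13, 38, 2]
Insert 47: [47, 46, 38, 2, 13]
Insert 50: [50, 46, 47, 2, 13, 38]

Final heap: [50, 46, 47, 2, 13, 38]


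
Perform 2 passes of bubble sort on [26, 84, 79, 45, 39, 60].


Initial: [26, 84, 79, 45, 39, 60]
Pass 1: [26, 79, 45, 39, 60, 84] (4 swaps)
Pass 2: [26, 45, 39, 60, 79, 84] (3 swaps)

After 2 passes: [26, 45, 39, 60, 79, 84]


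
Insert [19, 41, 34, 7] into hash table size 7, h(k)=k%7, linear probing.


Insert 19: h=5 -> slot 5
Insert 41: h=6 -> slot 6
Insert 34: h=6, 1 probes -> slot 0
Insert 7: h=0, 1 probes -> slot 1

Table: [34, 7, None, None, None, 19, 41]


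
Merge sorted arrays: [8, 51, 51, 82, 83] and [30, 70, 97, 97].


Take 8 from A
Take 30 from B
Take 51 from A
Take 51 from A
Take 70 from B
Take 82 from A
Take 83 from A

Merged: [8, 30, 51, 51, 70, 82, 83, 97, 97]


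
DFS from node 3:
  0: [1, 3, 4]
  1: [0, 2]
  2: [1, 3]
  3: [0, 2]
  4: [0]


Visit 3, push [2, 0]
Visit 0, push [4, 1]
Visit 1, push [2]
Visit 2, push []
Visit 4, push []

DFS order: [3, 0, 1, 2, 4]


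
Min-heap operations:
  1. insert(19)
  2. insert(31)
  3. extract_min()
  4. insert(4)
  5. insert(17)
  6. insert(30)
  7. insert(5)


insert(19) -> [19]
insert(31) -> [19, 31]
extract_min()->19, [31]
insert(4) -> [4, 31]
insert(17) -> [4, 31, 17]
insert(30) -> [4, 30, 17, 31]
insert(5) -> [4, 5, 17, 31, 30]

Final heap: [4, 5, 17, 31, 30]


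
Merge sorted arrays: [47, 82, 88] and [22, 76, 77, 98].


Take 22 from B
Take 47 from A
Take 76 from B
Take 77 from B
Take 82 from A
Take 88 from A

Merged: [22, 47, 76, 77, 82, 88, 98]


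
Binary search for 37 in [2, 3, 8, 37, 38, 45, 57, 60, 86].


Step 1: lo=0, hi=8, mid=4, val=38
Step 2: lo=0, hi=3, mid=1, val=3
Step 3: lo=2, hi=3, mid=2, val=8
Step 4: lo=3, hi=3, mid=3, val=37

Found at index 3


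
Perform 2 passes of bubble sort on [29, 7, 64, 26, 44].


Initial: [29, 7, 64, 26, 44]
Pass 1: [7, 29, 26, 44, 64] (3 swaps)
Pass 2: [7, 26, 29, 44, 64] (1 swaps)

After 2 passes: [7, 26, 29, 44, 64]


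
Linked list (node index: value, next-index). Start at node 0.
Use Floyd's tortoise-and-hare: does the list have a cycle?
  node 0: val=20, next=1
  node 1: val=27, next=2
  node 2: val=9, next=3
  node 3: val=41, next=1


Floyd's tortoise (slow, +1) and hare (fast, +2):
  init: slow=0, fast=0
  step 1: slow=1, fast=2
  step 2: slow=2, fast=1
  step 3: slow=3, fast=3
  slow == fast at node 3: cycle detected

Cycle: yes


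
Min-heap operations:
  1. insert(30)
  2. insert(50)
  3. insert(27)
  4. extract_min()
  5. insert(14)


insert(30) -> [30]
insert(50) -> [30, 50]
insert(27) -> [27, 50, 30]
extract_min()->27, [30, 50]
insert(14) -> [14, 50, 30]

Final heap: [14, 50, 30]


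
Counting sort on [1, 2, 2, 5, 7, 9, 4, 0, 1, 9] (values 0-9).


Input: [1, 2, 2, 5, 7, 9, 4, 0, 1, 9]
Counts: [1, 2, 2, 0, 1, 1, 0, 1, 0, 2]

Sorted: [0, 1, 1, 2, 2, 4, 5, 7, 9, 9]


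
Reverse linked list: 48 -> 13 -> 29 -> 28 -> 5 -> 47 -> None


Step 1: curr=48, set curr.next=prev(None) | reversed so far: 48
Step 2: curr=13, set curr.next=prev(48) | reversed so far: 13 -> 48
Step 3: curr=29, set curr.next=prev(13) | reversed so far: 29 -> 13 -> 48
Step 4: curr=28, set curr.next=prev(29) | reversed so far: 28 -> 29 -> 13 -> 48
Step 5: curr=5, set curr.next=prev(28) | reversed so far: 5 -> 28 -> 29 -> 13 -> 48
Step 6: curr=47, set curr.next=prev(5) | reversed so far: 47 -> 5 -> 28 -> 29 -> 13 -> 48

47 -> 5 -> 28 -> 29 -> 13 -> 48 -> None


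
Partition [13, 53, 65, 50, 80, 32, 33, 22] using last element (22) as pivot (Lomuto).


Pivot: 22
  13 <= 22: advance i (no swap)
Place pivot at 1: [13, 22, 65, 50, 80, 32, 33, 53]

Partitioned: [13, 22, 65, 50, 80, 32, 33, 53]


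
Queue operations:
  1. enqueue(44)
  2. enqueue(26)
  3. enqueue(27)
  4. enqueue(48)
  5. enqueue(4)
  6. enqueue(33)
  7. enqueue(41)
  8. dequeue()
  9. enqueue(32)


enqueue(44) -> [44]
enqueue(26) -> [44, 26]
enqueue(27) -> [44, 26, 27]
enqueue(48) -> [44, 26, 27, 48]
enqueue(4) -> [44, 26, 27, 48, 4]
enqueue(33) -> [44, 26, 27, 48, 4, 33]
enqueue(41) -> [44, 26, 27, 48, 4, 33, 41]
dequeue()->44, [26, 27, 48, 4, 33, 41]
enqueue(32) -> [26, 27, 48, 4, 33, 41, 32]

Final queue: [26, 27, 48, 4, 33, 41, 32]


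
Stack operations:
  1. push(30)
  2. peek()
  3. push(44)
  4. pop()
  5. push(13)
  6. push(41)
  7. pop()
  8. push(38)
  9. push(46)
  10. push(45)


push(30) -> [30]
peek()->30
push(44) -> [30, 44]
pop()->44, [30]
push(13) -> [30, 13]
push(41) -> [30, 13, 41]
pop()->41, [30, 13]
push(38) -> [30, 13, 38]
push(46) -> [30, 13, 38, 46]
push(45) -> [30, 13, 38, 46, 45]

Final stack: [30, 13, 38, 46, 45]


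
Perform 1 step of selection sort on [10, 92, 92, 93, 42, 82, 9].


Initial: [10, 92, 92, 93, 42, 82, 9]
Step 1: min=9 at 6
  Swap: [9, 92, 92, 93, 42, 82, 10]

After 1 step: [9, 92, 92, 93, 42, 82, 10]


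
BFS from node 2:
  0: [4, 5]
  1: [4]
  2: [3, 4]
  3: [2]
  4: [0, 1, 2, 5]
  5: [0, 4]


Visit 2, enqueue [3, 4]
Visit 3, enqueue []
Visit 4, enqueue [0, 1, 5]
Visit 0, enqueue []
Visit 1, enqueue []
Visit 5, enqueue []

BFS order: [2, 3, 4, 0, 1, 5]


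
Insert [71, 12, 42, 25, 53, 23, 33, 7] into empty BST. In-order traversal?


Insert 71: root
Insert 12: L from 71
Insert 42: L from 71 -> R from 12
Insert 25: L from 71 -> R from 12 -> L from 42
Insert 53: L from 71 -> R from 12 -> R from 42
Insert 23: L from 71 -> R from 12 -> L from 42 -> L from 25
Insert 33: L from 71 -> R from 12 -> L from 42 -> R from 25
Insert 7: L from 71 -> L from 12

In-order: [7, 12, 23, 25, 33, 42, 53, 71]


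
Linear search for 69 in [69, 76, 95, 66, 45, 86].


i=0: 69==69 found!

Found at 0, 1 comps


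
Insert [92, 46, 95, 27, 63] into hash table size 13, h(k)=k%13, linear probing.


Insert 92: h=1 -> slot 1
Insert 46: h=7 -> slot 7
Insert 95: h=4 -> slot 4
Insert 27: h=1, 1 probes -> slot 2
Insert 63: h=11 -> slot 11

Table: [None, 92, 27, None, 95, None, None, 46, None, None, None, 63, None]


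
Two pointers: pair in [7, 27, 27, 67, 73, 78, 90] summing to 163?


lo=0(7)+hi=6(90)=97
lo=1(27)+hi=6(90)=117
lo=2(27)+hi=6(90)=117
lo=3(67)+hi=6(90)=157
lo=4(73)+hi=6(90)=163

Yes: 73+90=163


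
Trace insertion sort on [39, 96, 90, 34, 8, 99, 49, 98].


Initial: [39, 96, 90, 34, 8, 99, 49, 98]
Insert 96: [39, 96, 90, 34, 8, 99, 49, 98]
Insert 90: [39, 90, 96, 34, 8, 99, 49, 98]
Insert 34: [34, 39, 90, 96, 8, 99, 49, 98]
Insert 8: [8, 34, 39, 90, 96, 99, 49, 98]
Insert 99: [8, 34, 39, 90, 96, 99, 49, 98]
Insert 49: [8, 34, 39, 49, 90, 96, 99, 98]
Insert 98: [8, 34, 39, 49, 90, 96, 98, 99]

Sorted: [8, 34, 39, 49, 90, 96, 98, 99]


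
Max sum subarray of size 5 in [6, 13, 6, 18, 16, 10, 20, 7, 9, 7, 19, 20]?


[0:5]: 59
[1:6]: 63
[2:7]: 70
[3:8]: 71
[4:9]: 62
[5:10]: 53
[6:11]: 62
[7:12]: 62

Max: 71 at [3:8]


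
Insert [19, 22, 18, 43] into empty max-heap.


Insert 19: [19]
Insert 22: [22, 19]
Insert 18: [22, 19, 18]
Insert 43: [43, 22, 18, 19]

Final heap: [43, 22, 18, 19]


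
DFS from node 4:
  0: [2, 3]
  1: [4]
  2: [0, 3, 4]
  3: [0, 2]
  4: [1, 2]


Visit 4, push [2, 1]
Visit 1, push []
Visit 2, push [3, 0]
Visit 0, push [3]
Visit 3, push []

DFS order: [4, 1, 2, 0, 3]


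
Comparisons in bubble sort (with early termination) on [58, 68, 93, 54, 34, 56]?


Algorithm: bubble sort (with early termination)
Input: [58, 68, 93, 54, 34, 56]
Sorted: [34, 54, 56, 58, 68, 93]

15


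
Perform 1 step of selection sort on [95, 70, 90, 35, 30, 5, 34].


Initial: [95, 70, 90, 35, 30, 5, 34]
Step 1: min=5 at 5
  Swap: [5, 70, 90, 35, 30, 95, 34]

After 1 step: [5, 70, 90, 35, 30, 95, 34]


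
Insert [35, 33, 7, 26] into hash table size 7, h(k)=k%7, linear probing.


Insert 35: h=0 -> slot 0
Insert 33: h=5 -> slot 5
Insert 7: h=0, 1 probes -> slot 1
Insert 26: h=5, 1 probes -> slot 6

Table: [35, 7, None, None, None, 33, 26]


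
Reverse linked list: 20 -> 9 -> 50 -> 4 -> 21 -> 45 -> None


Step 1: curr=20, set curr.next=prev(None) | reversed so far: 20
Step 2: curr=9, set curr.next=prev(20) | reversed so far: 9 -> 20
Step 3: curr=50, set curr.next=prev(9) | reversed so far: 50 -> 9 -> 20
Step 4: curr=4, set curr.next=prev(50) | reversed so far: 4 -> 50 -> 9 -> 20
Step 5: curr=21, set curr.next=prev(4) | reversed so far: 21 -> 4 -> 50 -> 9 -> 20
Step 6: curr=45, set curr.next=prev(21) | reversed so far: 45 -> 21 -> 4 -> 50 -> 9 -> 20

45 -> 21 -> 4 -> 50 -> 9 -> 20 -> None


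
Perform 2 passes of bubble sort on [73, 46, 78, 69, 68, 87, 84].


Initial: [73, 46, 78, 69, 68, 87, 84]
Pass 1: [46, 73, 69, 68, 78, 84, 87] (4 swaps)
Pass 2: [46, 69, 68, 73, 78, 84, 87] (2 swaps)

After 2 passes: [46, 69, 68, 73, 78, 84, 87]


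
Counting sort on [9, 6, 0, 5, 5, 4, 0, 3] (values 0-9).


Input: [9, 6, 0, 5, 5, 4, 0, 3]
Counts: [2, 0, 0, 1, 1, 2, 1, 0, 0, 1]

Sorted: [0, 0, 3, 4, 5, 5, 6, 9]


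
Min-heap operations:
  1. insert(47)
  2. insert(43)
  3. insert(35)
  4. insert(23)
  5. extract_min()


insert(47) -> [47]
insert(43) -> [43, 47]
insert(35) -> [35, 47, 43]
insert(23) -> [23, 35, 43, 47]
extract_min()->23, [35, 47, 43]

Final heap: [35, 47, 43]


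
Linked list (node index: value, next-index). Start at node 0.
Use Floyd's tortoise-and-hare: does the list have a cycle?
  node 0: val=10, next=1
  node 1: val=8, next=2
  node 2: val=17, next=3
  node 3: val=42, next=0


Floyd's tortoise (slow, +1) and hare (fast, +2):
  init: slow=0, fast=0
  step 1: slow=1, fast=2
  step 2: slow=2, fast=0
  step 3: slow=3, fast=2
  step 4: slow=0, fast=0
  slow == fast at node 0: cycle detected

Cycle: yes


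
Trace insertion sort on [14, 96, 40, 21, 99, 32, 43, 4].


Initial: [14, 96, 40, 21, 99, 32, 43, 4]
Insert 96: [14, 96, 40, 21, 99, 32, 43, 4]
Insert 40: [14, 40, 96, 21, 99, 32, 43, 4]
Insert 21: [14, 21, 40, 96, 99, 32, 43, 4]
Insert 99: [14, 21, 40, 96, 99, 32, 43, 4]
Insert 32: [14, 21, 32, 40, 96, 99, 43, 4]
Insert 43: [14, 21, 32, 40, 43, 96, 99, 4]
Insert 4: [4, 14, 21, 32, 40, 43, 96, 99]

Sorted: [4, 14, 21, 32, 40, 43, 96, 99]


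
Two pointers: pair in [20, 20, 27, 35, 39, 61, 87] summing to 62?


lo=0(20)+hi=6(87)=107
lo=0(20)+hi=5(61)=81
lo=0(20)+hi=4(39)=59
lo=1(20)+hi=4(39)=59
lo=2(27)+hi=4(39)=66
lo=2(27)+hi=3(35)=62

Yes: 27+35=62


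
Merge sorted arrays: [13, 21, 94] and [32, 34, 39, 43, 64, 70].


Take 13 from A
Take 21 from A
Take 32 from B
Take 34 from B
Take 39 from B
Take 43 from B
Take 64 from B
Take 70 from B

Merged: [13, 21, 32, 34, 39, 43, 64, 70, 94]


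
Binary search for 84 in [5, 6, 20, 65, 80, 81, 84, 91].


Step 1: lo=0, hi=7, mid=3, val=65
Step 2: lo=4, hi=7, mid=5, val=81
Step 3: lo=6, hi=7, mid=6, val=84

Found at index 6


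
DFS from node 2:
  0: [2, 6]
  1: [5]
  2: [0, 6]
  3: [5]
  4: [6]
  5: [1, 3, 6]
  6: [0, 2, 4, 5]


Visit 2, push [6, 0]
Visit 0, push [6]
Visit 6, push [5, 4]
Visit 4, push []
Visit 5, push [3, 1]
Visit 1, push []
Visit 3, push []

DFS order: [2, 0, 6, 4, 5, 1, 3]


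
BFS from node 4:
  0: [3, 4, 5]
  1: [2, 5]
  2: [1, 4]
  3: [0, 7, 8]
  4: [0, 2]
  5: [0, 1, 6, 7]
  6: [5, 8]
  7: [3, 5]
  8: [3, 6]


Visit 4, enqueue [0, 2]
Visit 0, enqueue [3, 5]
Visit 2, enqueue [1]
Visit 3, enqueue [7, 8]
Visit 5, enqueue [6]
Visit 1, enqueue []
Visit 7, enqueue []
Visit 8, enqueue []
Visit 6, enqueue []

BFS order: [4, 0, 2, 3, 5, 1, 7, 8, 6]


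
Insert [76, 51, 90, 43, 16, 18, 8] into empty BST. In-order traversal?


Insert 76: root
Insert 51: L from 76
Insert 90: R from 76
Insert 43: L from 76 -> L from 51
Insert 16: L from 76 -> L from 51 -> L from 43
Insert 18: L from 76 -> L from 51 -> L from 43 -> R from 16
Insert 8: L from 76 -> L from 51 -> L from 43 -> L from 16

In-order: [8, 16, 18, 43, 51, 76, 90]


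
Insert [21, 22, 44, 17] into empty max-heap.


Insert 21: [21]
Insert 22: [22, 21]
Insert 44: [44, 21, 22]
Insert 17: [44, 21, 22, 17]

Final heap: [44, 21, 22, 17]


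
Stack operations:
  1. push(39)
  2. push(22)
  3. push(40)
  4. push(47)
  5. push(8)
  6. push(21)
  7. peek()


push(39) -> [39]
push(22) -> [39, 22]
push(40) -> [39, 22, 40]
push(47) -> [39, 22, 40, 47]
push(8) -> [39, 22, 40, 47, 8]
push(21) -> [39, 22, 40, 47, 8, 21]
peek()->21

Final stack: [39, 22, 40, 47, 8, 21]


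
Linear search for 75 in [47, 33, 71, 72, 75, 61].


i=0: 47!=75
i=1: 33!=75
i=2: 71!=75
i=3: 72!=75
i=4: 75==75 found!

Found at 4, 5 comps


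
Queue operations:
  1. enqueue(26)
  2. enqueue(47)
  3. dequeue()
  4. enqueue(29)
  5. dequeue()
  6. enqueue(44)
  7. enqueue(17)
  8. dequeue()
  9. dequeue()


enqueue(26) -> [26]
enqueue(47) -> [26, 47]
dequeue()->26, [47]
enqueue(29) -> [47, 29]
dequeue()->47, [29]
enqueue(44) -> [29, 44]
enqueue(17) -> [29, 44, 17]
dequeue()->29, [44, 17]
dequeue()->44, [17]

Final queue: [17]


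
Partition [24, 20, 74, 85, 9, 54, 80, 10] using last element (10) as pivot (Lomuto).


Pivot: 10
  9 <= 10: swap -> [9, 20, 74, 85, 24, 54, 80, 10]
Place pivot at 1: [9, 10, 74, 85, 24, 54, 80, 20]

Partitioned: [9, 10, 74, 85, 24, 54, 80, 20]


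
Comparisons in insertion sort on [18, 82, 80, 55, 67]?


Algorithm: insertion sort
Input: [18, 82, 80, 55, 67]
Sorted: [18, 55, 67, 80, 82]

9


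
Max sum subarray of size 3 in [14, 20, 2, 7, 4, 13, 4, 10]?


[0:3]: 36
[1:4]: 29
[2:5]: 13
[3:6]: 24
[4:7]: 21
[5:8]: 27

Max: 36 at [0:3]


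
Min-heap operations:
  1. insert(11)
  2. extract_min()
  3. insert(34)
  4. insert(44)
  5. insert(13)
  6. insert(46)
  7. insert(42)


insert(11) -> [11]
extract_min()->11, []
insert(34) -> [34]
insert(44) -> [34, 44]
insert(13) -> [13, 44, 34]
insert(46) -> [13, 44, 34, 46]
insert(42) -> [13, 42, 34, 46, 44]

Final heap: [13, 42, 34, 46, 44]
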